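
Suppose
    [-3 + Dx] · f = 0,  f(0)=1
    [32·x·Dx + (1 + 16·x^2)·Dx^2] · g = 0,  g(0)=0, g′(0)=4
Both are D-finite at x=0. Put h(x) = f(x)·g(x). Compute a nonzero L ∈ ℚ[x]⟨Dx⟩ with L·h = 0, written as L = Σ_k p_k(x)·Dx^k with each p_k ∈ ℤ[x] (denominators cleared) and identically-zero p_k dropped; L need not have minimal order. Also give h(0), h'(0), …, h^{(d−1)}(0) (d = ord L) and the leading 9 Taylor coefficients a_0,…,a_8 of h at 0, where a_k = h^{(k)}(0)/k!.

f: a_k = 1, 3, 9/2, 9/2, 27/8, 81/40, 81/80, 243/560, 729/4480, …
g: a_k = 0, 4, 0, -64/3, 0, 1024/5, 0, -16384/7, 0, …
f·g: L₀ = L_f ⊗_s L_g, ord ≤ 1·2.
L = (9 - 96·x + 144·x^2) + (-6 + 32·x - 96·x^2)·Dx + (1 + 16·x^2)·Dx^2  (order 2).
h: a_k = 0, 4, 12, -10/3, -46, 1223/10, 1053/2, -208169/140, -859821/140, …
ICs: h(0) = 0, h′(0) = 4.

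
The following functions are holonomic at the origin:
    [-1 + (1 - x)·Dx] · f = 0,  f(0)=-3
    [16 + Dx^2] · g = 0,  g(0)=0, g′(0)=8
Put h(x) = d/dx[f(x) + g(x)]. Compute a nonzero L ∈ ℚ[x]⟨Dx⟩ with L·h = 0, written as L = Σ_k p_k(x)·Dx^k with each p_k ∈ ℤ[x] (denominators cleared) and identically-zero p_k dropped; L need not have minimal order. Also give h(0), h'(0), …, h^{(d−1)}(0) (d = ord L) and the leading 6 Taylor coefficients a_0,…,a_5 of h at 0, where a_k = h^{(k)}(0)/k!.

L = (448 - 512·x + 256·x^2) + (-176 + 432·x - 384·x^2 + 128·x^3)·Dx + (28 - 32·x + 16·x^2)·Dx^2 + (-11 + 27·x - 24·x^2 + 8·x^3)·Dx^3  (order 3).
h: a_k = 5, -6, -73, -12, 211/3, -18, …
ICs: h(0) = 5, h′(0) = -6, h′′(0) = -146.

f: a_k = -3, -3, -3, -3, -3, -3, …
g: a_k = 0, 8, 0, -64/3, 0, 256/15, …
f+g: L₀ = lclm(L_f,L_g), ord ≤ 1+2.
h₀' ⇒ L via d/dx closure of L₀.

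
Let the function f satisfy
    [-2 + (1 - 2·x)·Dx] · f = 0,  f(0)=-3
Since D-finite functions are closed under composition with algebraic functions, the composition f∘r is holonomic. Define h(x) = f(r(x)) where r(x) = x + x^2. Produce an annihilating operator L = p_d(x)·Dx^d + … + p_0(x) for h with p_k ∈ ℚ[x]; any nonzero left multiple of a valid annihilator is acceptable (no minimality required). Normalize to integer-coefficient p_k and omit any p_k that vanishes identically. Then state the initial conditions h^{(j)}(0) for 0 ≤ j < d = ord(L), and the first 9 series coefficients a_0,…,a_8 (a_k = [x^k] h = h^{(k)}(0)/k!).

f: a_k = -3, -6, -12, -24, -48, -96, -192, -384, -768, …
L₀ from L_f via x↦r, Dx↦r'^{-1}Dx.
L = (2 + 4·x) + (-1 + 2·x + 2·x^2)·Dx  (order 1).
h: a_k = -3, -6, -18, -48, -132, -360, -984, -2688, -7344, …
ICs: h(0) = -3.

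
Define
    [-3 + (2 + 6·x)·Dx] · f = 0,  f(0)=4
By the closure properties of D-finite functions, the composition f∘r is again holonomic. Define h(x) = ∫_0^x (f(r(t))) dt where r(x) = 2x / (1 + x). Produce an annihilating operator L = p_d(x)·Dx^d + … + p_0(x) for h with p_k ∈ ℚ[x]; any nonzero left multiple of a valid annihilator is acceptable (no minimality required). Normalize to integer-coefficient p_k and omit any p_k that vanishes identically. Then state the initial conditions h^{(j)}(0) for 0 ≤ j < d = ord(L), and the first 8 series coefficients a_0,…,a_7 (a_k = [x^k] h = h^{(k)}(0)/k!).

L = -3·Dx + (1 + 8·x + 7·x^2)·Dx^2  (order 2).
h: a_k = 0, 4, 6, -10, 51/2, -861/10, 1379/4, -6141/4, …
ICs: h(0) = 0, h′(0) = 4.

f: a_k = 4, 6, -9/2, 27/4, -405/32, 1701/64, -15309/256, 72171/512, …
Substitute x→r, Dx→(1/r')Dx; clear ⇒ L₀.
h=∫h₀ ⇒ L = L₀·Dx.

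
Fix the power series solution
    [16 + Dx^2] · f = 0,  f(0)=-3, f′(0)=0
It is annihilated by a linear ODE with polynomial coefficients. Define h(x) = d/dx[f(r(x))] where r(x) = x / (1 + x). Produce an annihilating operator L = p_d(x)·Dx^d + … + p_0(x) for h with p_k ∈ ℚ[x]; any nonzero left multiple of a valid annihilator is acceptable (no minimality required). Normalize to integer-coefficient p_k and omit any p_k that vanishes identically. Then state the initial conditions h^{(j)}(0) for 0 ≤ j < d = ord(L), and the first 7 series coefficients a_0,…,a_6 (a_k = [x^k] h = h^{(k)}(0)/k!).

L = (22 + 12·x + 6·x^2) + (6 + 18·x + 18·x^2 + 6·x^3)·Dx + (1 + 4·x + 6·x^2 + 4·x^3 + x^4)·Dx^2  (order 2).
h: a_k = 0, 48, -144, 160, 160, -5488/5, 13776/5, …
ICs: h(0) = 0, h′(0) = 48.

f: a_k = -3, 0, 24, 0, -32, 0, 256/15, …
h₀=f(r): pull back L_f along r ⇒ L₀.
Differentiate: ansatz ord ≤ ord L₀ ⇒ L.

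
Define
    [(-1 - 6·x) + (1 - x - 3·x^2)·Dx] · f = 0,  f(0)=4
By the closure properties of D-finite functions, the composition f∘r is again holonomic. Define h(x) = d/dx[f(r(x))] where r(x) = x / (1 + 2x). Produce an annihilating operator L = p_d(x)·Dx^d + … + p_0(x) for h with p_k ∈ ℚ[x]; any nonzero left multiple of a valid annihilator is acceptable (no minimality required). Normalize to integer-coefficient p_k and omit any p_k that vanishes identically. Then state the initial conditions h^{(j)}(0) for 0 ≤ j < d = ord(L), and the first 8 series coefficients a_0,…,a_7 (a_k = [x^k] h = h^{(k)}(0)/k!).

L = (4 + 6·x + 30·x^2 + 32·x^3) + (-1 - 13·x - 45·x^2 - 38·x^3 + 16·x^4)·Dx  (order 1).
h: a_k = 4, 16, -60, 272, -1120, 4440, -17108, 64576, …
ICs: h(0) = 4.

f: a_k = 4, 4, 16, 28, 76, 160, 388, 868, …
Substitute x→r, Dx→(1/r')Dx; clear ⇒ L₀.
h₀' ⇒ L via d/dx closure of L₀.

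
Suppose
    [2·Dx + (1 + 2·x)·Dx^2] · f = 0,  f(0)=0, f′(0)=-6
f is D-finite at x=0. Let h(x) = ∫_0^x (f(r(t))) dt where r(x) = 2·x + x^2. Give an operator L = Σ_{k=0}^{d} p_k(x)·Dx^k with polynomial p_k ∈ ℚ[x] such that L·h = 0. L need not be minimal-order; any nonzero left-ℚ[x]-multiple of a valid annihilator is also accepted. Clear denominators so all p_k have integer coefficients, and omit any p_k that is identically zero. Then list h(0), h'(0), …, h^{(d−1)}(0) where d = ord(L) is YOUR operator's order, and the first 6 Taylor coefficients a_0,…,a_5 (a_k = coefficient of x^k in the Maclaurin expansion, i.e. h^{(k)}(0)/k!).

f: a_k = 0, -6, 6, -8, 12, -96/5, …
f∘r: x↦r, Dx↦Dx/r' in L_f ⇒ L₀.
h=∫h₀ ⇒ L = L₀·Dx.
L = (3 + 4·x + 2·x^2)·Dx^2 + (1 + 5·x + 6·x^2 + 2·x^3)·Dx^3  (order 3).
h: a_k = 0, 0, -6, 6, -10, 102/5, …
ICs: h(0) = 0, h′(0) = 0, h′′(0) = -12.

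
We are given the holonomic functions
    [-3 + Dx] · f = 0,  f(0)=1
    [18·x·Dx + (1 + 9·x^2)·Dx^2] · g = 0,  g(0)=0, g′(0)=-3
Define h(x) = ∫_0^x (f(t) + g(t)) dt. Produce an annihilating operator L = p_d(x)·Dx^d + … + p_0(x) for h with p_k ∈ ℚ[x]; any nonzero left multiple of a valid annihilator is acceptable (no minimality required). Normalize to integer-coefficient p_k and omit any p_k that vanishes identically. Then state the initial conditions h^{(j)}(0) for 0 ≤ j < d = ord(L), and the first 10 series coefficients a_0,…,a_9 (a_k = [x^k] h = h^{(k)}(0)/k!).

L = (18 - 108·x - 162·x^2)·Dx^2 + (-9 + 27·x + 27·x^2 - 81·x^3)·Dx^3 + (1 + 3·x + 9·x^2 + 27·x^3)·Dx^4  (order 4).
h: a_k = 0, 1, 0, 3/2, 27/8, 27/40, -621/80, 81/560, 25029/640, 81/4480, …
ICs: h(0) = 0, h′(0) = 1, h′′(0) = 0, h′′′(0) = 9.

f: a_k = 1, 3, 9/2, 9/2, 27/8, 81/40, 81/80, 243/560, 729/4480, 243/4480, …
g: a_k = 0, -3, 0, 9, 0, -243/5, 0, 2187/7, 0, -2187, …
f+g: L₀ = lclm(L_f,L_g), ord ≤ 1+2.
∫: right-multiply L₀ by Dx.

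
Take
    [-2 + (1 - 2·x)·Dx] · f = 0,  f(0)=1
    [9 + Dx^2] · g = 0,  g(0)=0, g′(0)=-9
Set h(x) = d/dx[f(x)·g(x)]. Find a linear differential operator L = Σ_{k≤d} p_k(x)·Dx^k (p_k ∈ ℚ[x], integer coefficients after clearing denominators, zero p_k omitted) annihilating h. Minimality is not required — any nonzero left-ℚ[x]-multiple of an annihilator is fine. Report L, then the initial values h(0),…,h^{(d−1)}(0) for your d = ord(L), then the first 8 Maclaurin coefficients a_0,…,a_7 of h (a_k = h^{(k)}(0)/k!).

f: a_k = 1, 2, 4, 8, 16, 32, 64, 128, …
g: a_k = 0, -9, 0, 27/2, 0, -243/40, 0, 729/560, …
Sym-product of L_f,L_g gives L₀ (≤ ord 2).
h₀' ⇒ L via d/dx closure of L₀.
L = (1 - 36·x + 36·x^2) + (-4 + 8·x)·Dx + (1 - 4·x + 4·x^2)·Dx^2  (order 2).
h: a_k = -9, -36, -135/2, -180, -3843/8, -11529/10, -214479/80, -214479/35, …
ICs: h(0) = -9, h′(0) = -36.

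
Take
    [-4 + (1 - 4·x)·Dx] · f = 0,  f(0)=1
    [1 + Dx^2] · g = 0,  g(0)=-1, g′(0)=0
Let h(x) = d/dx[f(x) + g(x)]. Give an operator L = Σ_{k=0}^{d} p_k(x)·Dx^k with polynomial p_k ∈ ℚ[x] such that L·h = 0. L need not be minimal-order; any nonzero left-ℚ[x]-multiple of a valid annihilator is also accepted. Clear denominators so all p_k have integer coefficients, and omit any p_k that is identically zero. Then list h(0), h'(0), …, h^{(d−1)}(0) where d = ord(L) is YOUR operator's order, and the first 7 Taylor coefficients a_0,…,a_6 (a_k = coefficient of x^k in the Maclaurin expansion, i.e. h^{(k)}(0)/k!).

L = (1544 - 64·x + 128·x^2) + (-97 + 396·x - 48·x^2 + 64·x^3)·Dx + (1544 - 64·x + 128·x^2)·Dx^2 + (-97 + 396·x - 48·x^2 + 64·x^3)·Dx^3  (order 3).
h: a_k = 4, 33, 192, 6143/6, 5120, 2949121/120, 114688, …
ICs: h(0) = 4, h′(0) = 33, h′′(0) = 384.

f: a_k = 1, 4, 16, 64, 256, 1024, 4096, …
g: a_k = -1, 0, 1/2, 0, -1/24, 0, 1/720, …
Sum ⇒ L₀ = lclm(L_f,L_g) in ℚ(x)⟨Dx⟩.
Derive L from L₀ (diff closure).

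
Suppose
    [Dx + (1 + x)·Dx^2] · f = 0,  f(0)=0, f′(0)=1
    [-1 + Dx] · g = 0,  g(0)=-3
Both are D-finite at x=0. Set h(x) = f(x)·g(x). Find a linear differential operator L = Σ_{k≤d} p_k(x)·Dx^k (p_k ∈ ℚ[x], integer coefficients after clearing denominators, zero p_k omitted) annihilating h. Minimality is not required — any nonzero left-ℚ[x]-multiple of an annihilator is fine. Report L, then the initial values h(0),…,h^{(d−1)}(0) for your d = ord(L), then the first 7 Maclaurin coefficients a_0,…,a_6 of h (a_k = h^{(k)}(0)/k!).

L = x + (-1 - 2·x)·Dx + (1 + x)·Dx^2  (order 2).
h: a_k = 0, -3, -3/2, -1, 0, -9/40, 7/48, …
ICs: h(0) = 0, h′(0) = -3.

f: a_k = 0, 1, -1/2, 1/3, -1/4, 1/5, -1/6, …
g: a_k = -3, -3, -3/2, -1/2, -1/8, -1/40, -1/240, …
L₀ := L_f ⊗_s L_g (sym. prod.), ord ≤ 2.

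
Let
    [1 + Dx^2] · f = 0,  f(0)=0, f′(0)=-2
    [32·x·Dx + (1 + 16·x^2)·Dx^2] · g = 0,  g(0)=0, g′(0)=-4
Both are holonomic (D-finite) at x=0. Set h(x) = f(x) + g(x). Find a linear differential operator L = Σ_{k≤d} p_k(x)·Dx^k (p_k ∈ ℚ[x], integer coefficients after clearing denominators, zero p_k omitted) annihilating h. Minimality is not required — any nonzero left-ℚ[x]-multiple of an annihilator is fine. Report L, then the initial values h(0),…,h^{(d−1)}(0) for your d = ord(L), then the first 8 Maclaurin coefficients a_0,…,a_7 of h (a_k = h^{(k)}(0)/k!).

f: a_k = 0, -2, 0, 1/3, 0, -1/60, 0, 1/2520, …
g: a_k = 0, -4, 0, 64/3, 0, -1024/5, 0, 16384/7, …
L₀ := lclm(L_f,L_g); ord L₀ ≤ 2+2.
L = (-6112·x + 99328·x^3 + 8192·x^5)·Dx + (-31 + 1072·x^2 + 25344·x^4 + 4096·x^6)·Dx^2 + (-6112·x + 99328·x^3 + 8192·x^5)·Dx^3 + (-31 + 1072·x^2 + 25344·x^4 + 4096·x^6)·Dx^4  (order 4).
h: a_k = 0, -6, 0, 65/3, 0, -12289/60, 0, 5898241/2520, …
ICs: h(0) = 0, h′(0) = -6, h′′(0) = 0, h′′′(0) = 130.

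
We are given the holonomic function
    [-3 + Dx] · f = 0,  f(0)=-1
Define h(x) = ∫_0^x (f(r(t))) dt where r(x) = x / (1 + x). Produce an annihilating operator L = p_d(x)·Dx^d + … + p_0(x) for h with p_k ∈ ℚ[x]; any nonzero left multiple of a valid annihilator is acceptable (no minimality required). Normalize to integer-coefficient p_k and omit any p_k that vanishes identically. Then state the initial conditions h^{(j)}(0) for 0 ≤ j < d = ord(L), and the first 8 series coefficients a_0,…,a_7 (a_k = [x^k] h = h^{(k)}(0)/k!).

L = -3·Dx + (1 + 2·x + x^2)·Dx^2  (order 2).
h: a_k = 0, -1, -3/2, -1/2, 3/8, -3/40, -7/80, 69/560, …
ICs: h(0) = 0, h′(0) = -1.

f: a_k = -1, -3, -9/2, -9/2, -27/8, -81/40, -81/80, -243/560, …
f∘r: x↦r, Dx↦Dx/r' in L_f ⇒ L₀.
∫: right-multiply L₀ by Dx.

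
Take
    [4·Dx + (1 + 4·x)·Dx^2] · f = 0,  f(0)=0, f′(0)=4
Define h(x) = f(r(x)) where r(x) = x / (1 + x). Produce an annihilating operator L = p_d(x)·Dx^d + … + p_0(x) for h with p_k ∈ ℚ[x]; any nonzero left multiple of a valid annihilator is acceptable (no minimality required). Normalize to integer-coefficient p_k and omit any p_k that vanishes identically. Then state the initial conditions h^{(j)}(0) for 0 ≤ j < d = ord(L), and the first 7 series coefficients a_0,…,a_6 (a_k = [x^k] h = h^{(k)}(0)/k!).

L = (6 + 10·x)·Dx + (1 + 6·x + 5·x^2)·Dx^2  (order 2).
h: a_k = 0, 4, -12, 124/3, -156, 3124/5, -2604, …
ICs: h(0) = 0, h′(0) = 4.

f: a_k = 0, 4, -8, 64/3, -64, 1024/5, -2048/3, …
Substitute x→r, Dx→(1/r')Dx; clear ⇒ L₀.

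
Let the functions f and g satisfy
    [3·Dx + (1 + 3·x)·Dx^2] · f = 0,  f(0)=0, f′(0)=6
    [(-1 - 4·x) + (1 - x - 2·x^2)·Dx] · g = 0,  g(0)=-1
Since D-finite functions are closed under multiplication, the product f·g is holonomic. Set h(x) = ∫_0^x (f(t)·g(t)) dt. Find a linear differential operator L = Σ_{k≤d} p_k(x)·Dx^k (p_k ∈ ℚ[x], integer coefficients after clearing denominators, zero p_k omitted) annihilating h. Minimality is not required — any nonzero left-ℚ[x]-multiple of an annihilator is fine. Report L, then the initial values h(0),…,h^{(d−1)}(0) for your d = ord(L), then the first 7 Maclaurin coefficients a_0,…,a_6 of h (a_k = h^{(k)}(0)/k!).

L = (7 + 24·x)·Dx + (-1 + 17·x + 30·x^2)·Dx^2 + (-1 - 2·x + 5·x^2 + 6·x^3)·Dx^3  (order 3).
h: a_k = 0, 0, -3, 1, -27/4, 39/10, -439/20, …
ICs: h(0) = 0, h′(0) = 0, h′′(0) = -6.

f: a_k = 0, 6, -9, 18, -81/2, 486/5, -243, …
g: a_k = -1, -1, -3, -5, -11, -21, -43, …
f·g: L₀ = L_f ⊗_s L_g, ord ≤ 2·1.
∫: right-multiply L₀ by Dx.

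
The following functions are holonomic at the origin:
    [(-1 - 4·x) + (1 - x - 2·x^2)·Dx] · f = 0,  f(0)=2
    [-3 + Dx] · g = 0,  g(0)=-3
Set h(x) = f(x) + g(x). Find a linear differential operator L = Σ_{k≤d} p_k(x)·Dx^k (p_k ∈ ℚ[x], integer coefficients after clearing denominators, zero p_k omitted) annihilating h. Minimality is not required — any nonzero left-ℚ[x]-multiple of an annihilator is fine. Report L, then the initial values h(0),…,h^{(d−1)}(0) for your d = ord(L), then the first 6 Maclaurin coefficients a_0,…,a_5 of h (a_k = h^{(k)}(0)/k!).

f: a_k = 2, 2, 6, 10, 22, 42, …
g: a_k = -3, -9, -27/2, -27/2, -81/8, -243/40, …
Weyl lclm of L_f,L_g ⇒ L₀ (ord ≤ 2).
L = (-9 - 9·x - 126·x^2 - 72·x^3) + (-3 + 30·x + 51·x^2 - 36·x^3 - 36·x^4)·Dx + (2 - 9·x - 3·x^2 + 20·x^3 + 12·x^4)·Dx^2  (order 2).
h: a_k = -1, -7, -15/2, -7/2, 95/8, 1437/40, …
ICs: h(0) = -1, h′(0) = -7.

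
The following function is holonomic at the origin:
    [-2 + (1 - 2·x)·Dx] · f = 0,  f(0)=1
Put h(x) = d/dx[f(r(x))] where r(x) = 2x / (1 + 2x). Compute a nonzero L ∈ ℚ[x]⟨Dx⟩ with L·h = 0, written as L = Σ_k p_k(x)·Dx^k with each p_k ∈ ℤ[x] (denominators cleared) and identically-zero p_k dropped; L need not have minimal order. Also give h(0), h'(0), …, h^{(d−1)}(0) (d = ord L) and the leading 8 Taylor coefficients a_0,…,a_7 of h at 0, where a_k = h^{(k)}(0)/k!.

f: a_k = 1, 2, 4, 8, 16, 32, 64, 128, …
Substitute x→r, Dx→(1/r')Dx; clear ⇒ L₀.
h₀' ⇒ L via d/dx closure of L₀.
L = 4 + (-1 + 2·x)·Dx  (order 1).
h: a_k = 4, 16, 48, 128, 320, 768, 1792, 4096, …
ICs: h(0) = 4.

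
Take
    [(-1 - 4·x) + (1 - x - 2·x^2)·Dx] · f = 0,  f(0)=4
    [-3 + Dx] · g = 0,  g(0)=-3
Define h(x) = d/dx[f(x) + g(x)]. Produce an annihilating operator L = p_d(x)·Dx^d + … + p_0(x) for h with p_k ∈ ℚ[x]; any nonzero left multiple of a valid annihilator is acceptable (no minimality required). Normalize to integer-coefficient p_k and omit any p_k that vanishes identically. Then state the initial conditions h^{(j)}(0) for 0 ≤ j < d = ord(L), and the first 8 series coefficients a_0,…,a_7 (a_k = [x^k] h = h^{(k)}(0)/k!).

L = (12 + 126·x + 144·x^2 + 336·x^3 + 144·x^4) + (-7 - 42·x - 81·x^2 - 88·x^3 + 60·x^4 + 48·x^5)·Dx + (1 + 11·x^2 - 8·x^3 - 36·x^4 - 16·x^5)·Dx^2  (order 2).
h: a_k = -5, -3, 39/2, 271/2, 3117/8, 40551/40, 189671/80, 3062133/560, …
ICs: h(0) = -5, h′(0) = -3.

f: a_k = 4, 4, 12, 20, 44, 84, 172, 340, …
g: a_k = -3, -9, -27/2, -27/2, -81/8, -243/40, -243/80, -729/560, …
Weyl lclm of L_f,L_g ⇒ L₀ (ord ≤ 2).
h=h₀': d/dx-closure on L₀ ⇒ L.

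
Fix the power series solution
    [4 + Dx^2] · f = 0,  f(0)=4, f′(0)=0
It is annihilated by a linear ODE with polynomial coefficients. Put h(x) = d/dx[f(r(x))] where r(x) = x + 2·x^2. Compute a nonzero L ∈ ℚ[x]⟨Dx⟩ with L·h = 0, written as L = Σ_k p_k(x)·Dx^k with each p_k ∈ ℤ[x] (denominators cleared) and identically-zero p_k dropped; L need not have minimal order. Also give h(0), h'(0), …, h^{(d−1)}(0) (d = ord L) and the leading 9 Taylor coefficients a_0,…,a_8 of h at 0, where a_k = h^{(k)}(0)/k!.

L = (52 + 64·x + 384·x^2 + 1024·x^3 + 1024·x^4) + (-12 - 48·x)·Dx + (1 + 8·x + 16·x^2)·Dx^2  (order 2).
h: a_k = 0, -16, -96, -352/3, 320/3, 5728/15, 8512/15, 53824/315, -17792/35, …
ICs: h(0) = 0, h′(0) = -16.

f: a_k = 4, 0, -8, 0, 8/3, 0, -16/45, 0, 8/315, …
L₀ from L_f via x↦r, Dx↦r'^{-1}Dx.
Differentiate: ansatz ord ≤ ord L₀ ⇒ L.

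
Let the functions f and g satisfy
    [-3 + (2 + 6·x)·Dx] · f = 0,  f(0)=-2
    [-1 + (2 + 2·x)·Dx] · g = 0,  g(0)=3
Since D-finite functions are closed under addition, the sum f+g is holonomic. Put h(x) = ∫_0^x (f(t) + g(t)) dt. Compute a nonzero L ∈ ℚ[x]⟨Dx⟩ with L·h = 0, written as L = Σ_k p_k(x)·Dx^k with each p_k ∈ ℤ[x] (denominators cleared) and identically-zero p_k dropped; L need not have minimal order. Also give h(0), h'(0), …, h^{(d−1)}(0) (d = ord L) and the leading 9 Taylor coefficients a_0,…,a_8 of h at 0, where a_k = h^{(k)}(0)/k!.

f: a_k = -2, -3, 9/4, -27/8, 405/64, -1701/128, 15309/512, -72171/1024, 2814669/16384, …
g: a_k = 3, 3/2, -3/8, 3/16, -15/128, 21/256, -63/1024, 99/2048, -1287/32768, …
Weyl lclm of L_f,L_g ⇒ L₀ (ord ≤ 2).
Integrate: L := L₀·Dx.
L = -3·Dx + (8 + 12·x)·Dx^2 + (4 + 16·x + 12·x^2)·Dx^3  (order 3).
h: a_k = 0, 1, -3/4, 5/8, -51/64, 159/128, -1127/512, 4365/1024, -144243/16384, …
ICs: h(0) = 0, h′(0) = 1, h′′(0) = -3/2.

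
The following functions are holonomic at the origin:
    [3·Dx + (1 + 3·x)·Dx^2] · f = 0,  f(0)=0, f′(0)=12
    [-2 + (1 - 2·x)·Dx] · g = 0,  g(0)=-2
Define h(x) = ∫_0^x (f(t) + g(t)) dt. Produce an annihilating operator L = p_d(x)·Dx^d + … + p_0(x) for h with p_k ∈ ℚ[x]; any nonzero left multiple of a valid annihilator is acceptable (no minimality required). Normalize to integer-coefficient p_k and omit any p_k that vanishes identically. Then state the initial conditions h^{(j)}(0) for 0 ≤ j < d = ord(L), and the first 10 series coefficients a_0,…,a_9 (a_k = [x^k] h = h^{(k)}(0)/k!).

f: a_k = 0, 12, -18, 36, -81, 972/5, -486, 8748/7, -6561/2, 8748, …
g: a_k = -2, -4, -8, -16, -32, -64, -128, -256, -512, -1024, …
h₀=f+g: left-lcm gives L₀, ord ≤ 3.
∫: right-multiply L₀ by Dx.
L = (-144 - 72·x)·Dx^2 + (-6 - 216·x - 144·x^2)·Dx^3 + (7 + 13·x - 36·x^2 - 36·x^3)·Dx^4  (order 4).
h: a_k = 0, -2, 4, -26/3, 5, -113/5, 326/15, -614/7, 1739/14, -7585/18, …
ICs: h(0) = 0, h′(0) = -2, h′′(0) = 8, h′′′(0) = -52.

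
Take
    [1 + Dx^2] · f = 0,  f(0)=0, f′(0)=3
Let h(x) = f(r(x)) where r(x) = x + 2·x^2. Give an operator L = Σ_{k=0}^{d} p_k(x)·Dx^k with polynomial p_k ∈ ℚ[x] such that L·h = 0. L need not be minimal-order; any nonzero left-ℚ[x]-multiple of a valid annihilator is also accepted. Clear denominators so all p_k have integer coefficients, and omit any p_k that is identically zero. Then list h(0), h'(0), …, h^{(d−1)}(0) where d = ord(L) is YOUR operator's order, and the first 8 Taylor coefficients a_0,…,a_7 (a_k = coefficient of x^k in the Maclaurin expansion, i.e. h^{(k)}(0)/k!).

L = (1 + 12·x + 48·x^2 + 64·x^3) - 4·Dx + (1 + 4·x)·Dx^2  (order 2).
h: a_k = 0, 3, 6, -1/2, -3, -239/40, -15/4, 1679/1680, …
ICs: h(0) = 0, h′(0) = 3.

f: a_k = 0, 3, 0, -1/2, 0, 1/40, 0, -1/1680, …
Change of var in L_f (x↦r) gives L₀.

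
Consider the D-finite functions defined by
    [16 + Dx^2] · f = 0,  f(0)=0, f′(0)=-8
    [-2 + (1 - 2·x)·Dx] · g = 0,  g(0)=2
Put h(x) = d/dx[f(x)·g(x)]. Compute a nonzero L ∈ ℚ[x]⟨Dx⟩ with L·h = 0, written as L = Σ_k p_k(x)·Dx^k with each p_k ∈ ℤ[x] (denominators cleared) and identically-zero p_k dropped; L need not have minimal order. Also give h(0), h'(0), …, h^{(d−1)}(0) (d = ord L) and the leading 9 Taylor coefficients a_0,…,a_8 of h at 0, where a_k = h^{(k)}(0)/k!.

L = (8 - 64·x + 64·x^2) + (-4 + 8·x)·Dx + (1 - 4·x + 4·x^2)·Dx^2  (order 2).
h: a_k = -16, -64, -64, -512/3, -1792/3, -7168/5, -146432/45, -2342912/315, -5279744/315, …
ICs: h(0) = -16, h′(0) = -64.

f: a_k = 0, -8, 0, 64/3, 0, -256/15, 0, 2048/315, 0, …
g: a_k = 2, 4, 8, 16, 32, 64, 128, 256, 512, …
f·g: L₀ = L_f ⊗_s L_g, ord ≤ 2·1.
h=h₀': d/dx-closure on L₀ ⇒ L.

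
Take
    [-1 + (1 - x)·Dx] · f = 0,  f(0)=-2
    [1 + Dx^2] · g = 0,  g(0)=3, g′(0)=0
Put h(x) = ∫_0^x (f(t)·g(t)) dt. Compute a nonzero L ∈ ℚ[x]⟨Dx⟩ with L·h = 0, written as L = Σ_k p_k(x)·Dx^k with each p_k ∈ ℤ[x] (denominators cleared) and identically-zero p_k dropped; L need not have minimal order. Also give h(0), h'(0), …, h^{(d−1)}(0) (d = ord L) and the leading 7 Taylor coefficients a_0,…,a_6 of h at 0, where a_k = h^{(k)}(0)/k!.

f: a_k = -2, -2, -2, -2, -2, -2, -2, …
g: a_k = 3, 0, -3/2, 0, 1/8, 0, -1/240, …
h₀=f·g: eliminate ⇒ L₀, order ≤ 1·2.
h=∫h₀ ⇒ L = L₀·Dx.
L = (-1 + x)·Dx + 2·Dx^2 + (-1 + x)·Dx^3  (order 3).
h: a_k = 0, -6, -3, -1, -3/4, -13/20, -13/24, …
ICs: h(0) = 0, h′(0) = -6, h′′(0) = -6.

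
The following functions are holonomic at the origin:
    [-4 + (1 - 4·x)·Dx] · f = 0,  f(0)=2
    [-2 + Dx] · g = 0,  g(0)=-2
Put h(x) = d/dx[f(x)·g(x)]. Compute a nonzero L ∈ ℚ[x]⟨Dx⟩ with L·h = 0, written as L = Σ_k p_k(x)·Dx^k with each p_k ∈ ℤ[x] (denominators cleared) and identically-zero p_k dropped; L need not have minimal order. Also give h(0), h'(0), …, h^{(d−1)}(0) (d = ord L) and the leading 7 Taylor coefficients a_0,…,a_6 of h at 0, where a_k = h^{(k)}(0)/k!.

L = (26 - 48·x + 32·x^2) + (-3 + 16·x - 16·x^2)·Dx  (order 1).
h: a_k = -24, -208, -1264, -6752, -101296/3, -2431136/15, -11345312/15, …
ICs: h(0) = -24.

f: a_k = 2, 8, 32, 128, 512, 2048, 8192, …
g: a_k = -2, -4, -4, -8/3, -4/3, -8/15, -8/45, …
Sym-product of L_f,L_g gives L₀ (≤ ord 1).
Derive L from L₀ (diff closure).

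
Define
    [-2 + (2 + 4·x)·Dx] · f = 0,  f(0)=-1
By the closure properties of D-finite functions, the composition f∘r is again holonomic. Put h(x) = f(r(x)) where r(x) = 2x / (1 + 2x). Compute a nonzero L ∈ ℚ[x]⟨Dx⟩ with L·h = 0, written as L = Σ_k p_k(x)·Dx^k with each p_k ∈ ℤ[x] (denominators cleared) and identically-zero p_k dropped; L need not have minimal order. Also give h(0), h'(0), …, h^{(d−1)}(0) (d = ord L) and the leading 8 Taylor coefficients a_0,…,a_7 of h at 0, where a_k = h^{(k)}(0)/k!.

L = -2 + (1 + 8·x + 12·x^2)·Dx  (order 1).
h: a_k = -1, -2, 6, -20, 74, -300, 1308, -6024, …
ICs: h(0) = -1.

f: a_k = -1, -1, 1/2, -1/2, 5/8, -7/8, 21/16, -33/16, …
f∘r: x↦r, Dx↦Dx/r' in L_f ⇒ L₀.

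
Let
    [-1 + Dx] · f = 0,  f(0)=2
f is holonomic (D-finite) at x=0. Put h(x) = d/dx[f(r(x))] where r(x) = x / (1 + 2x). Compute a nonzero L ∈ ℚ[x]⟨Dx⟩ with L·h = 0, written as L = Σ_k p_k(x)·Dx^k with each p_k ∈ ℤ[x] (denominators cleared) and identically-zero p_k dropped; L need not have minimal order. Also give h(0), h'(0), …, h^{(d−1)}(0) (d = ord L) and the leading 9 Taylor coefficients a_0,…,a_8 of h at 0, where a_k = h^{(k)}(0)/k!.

f: a_k = 2, 2, 1, 1/3, 1/12, 1/60, 1/360, 1/2520, 1/20160, …
h₀=f(r): pull back L_f along r ⇒ L₀.
h=h₀': d/dx-closure on L₀ ⇒ L.
L = (-3 - 8·x) + (-1 - 4·x - 4·x^2)·Dx  (order 1).
h: a_k = 2, -6, 13, -71/3, 147/4, -2699/60, 9157/360, 68731/840, -8443151/20160, …
ICs: h(0) = 2.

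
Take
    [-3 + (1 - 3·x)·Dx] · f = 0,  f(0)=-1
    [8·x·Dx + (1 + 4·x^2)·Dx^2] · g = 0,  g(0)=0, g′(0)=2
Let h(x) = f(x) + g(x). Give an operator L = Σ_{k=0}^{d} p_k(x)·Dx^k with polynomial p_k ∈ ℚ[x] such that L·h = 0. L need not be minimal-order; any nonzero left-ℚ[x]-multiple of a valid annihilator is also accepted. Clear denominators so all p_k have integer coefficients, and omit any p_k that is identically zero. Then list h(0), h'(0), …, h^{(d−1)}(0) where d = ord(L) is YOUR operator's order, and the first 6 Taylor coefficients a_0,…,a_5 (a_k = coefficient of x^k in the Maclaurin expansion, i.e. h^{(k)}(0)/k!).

f: a_k = -1, -3, -9, -27, -81, -243, …
g: a_k = 0, 2, 0, -8/3, 0, 32/5, …
L₀ := lclm(L_f,L_g); ord L₀ ≤ 1+2.
L = (-24 + 288·x + 288·x^2)·Dx + (31 - 24·x + 204·x^2 + 288·x^3)·Dx^2 + (-3 + 5·x + 20·x^3 + 48·x^4)·Dx^3  (order 3).
h: a_k = -1, -1, -9, -89/3, -81, -1183/5, …
ICs: h(0) = -1, h′(0) = -1, h′′(0) = -18.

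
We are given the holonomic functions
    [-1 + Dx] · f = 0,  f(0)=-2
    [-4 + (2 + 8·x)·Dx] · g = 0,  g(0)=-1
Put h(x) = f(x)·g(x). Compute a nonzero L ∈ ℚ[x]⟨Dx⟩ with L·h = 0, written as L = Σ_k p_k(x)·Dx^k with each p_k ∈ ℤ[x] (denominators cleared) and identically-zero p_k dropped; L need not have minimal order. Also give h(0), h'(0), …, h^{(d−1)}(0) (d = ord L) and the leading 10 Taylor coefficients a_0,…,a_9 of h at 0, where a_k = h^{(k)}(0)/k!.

L = (-3 - 4·x) + (1 + 4·x)·Dx  (order 1).
h: a_k = 2, 6, 1, 19/3, -53/4, 2371/60, -43487/360, 323377/840, -25470911/20160, 769700611/181440, …
ICs: h(0) = 2.

f: a_k = -2, -2, -1, -1/3, -1/12, -1/60, -1/360, -1/2520, -1/20160, -1/181440, …
g: a_k = -1, -2, 2, -4, 10, -28, 84, -264, 858, -2860, …
f·g: L₀ = L_f ⊗_s L_g, ord ≤ 1·1.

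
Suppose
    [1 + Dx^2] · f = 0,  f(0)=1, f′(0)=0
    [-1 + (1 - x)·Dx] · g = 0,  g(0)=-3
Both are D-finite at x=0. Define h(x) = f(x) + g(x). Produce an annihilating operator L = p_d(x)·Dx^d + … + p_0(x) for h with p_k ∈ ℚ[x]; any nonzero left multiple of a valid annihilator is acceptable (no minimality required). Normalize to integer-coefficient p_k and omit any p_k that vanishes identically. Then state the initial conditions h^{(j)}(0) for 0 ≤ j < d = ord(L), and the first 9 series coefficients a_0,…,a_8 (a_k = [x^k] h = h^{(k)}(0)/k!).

L = (-7 + 2·x - x^2) + (3 - 5·x + 3·x^2 - x^3)·Dx + (-7 + 2·x - x^2)·Dx^2 + (3 - 5·x + 3·x^2 - x^3)·Dx^3  (order 3).
h: a_k = -2, -3, -7/2, -3, -71/24, -3, -2161/720, -3, -120959/40320, …
ICs: h(0) = -2, h′(0) = -3, h′′(0) = -7.

f: a_k = 1, 0, -1/2, 0, 1/24, 0, -1/720, 0, 1/40320, …
g: a_k = -3, -3, -3, -3, -3, -3, -3, -3, -3, …
Weyl lclm of L_f,L_g ⇒ L₀ (ord ≤ 3).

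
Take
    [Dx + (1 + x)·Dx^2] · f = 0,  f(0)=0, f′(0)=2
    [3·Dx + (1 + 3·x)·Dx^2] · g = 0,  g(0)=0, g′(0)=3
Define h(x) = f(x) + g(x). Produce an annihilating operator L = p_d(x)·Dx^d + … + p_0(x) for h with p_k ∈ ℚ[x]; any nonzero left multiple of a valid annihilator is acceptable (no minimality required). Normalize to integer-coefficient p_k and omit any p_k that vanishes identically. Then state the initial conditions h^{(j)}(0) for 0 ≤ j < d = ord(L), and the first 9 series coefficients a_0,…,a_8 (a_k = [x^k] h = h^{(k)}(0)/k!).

f: a_k = 0, 2, -1, 2/3, -1/2, 2/5, -1/3, 2/7, -1/4, …
g: a_k = 0, 3, -9/2, 9, -81/4, 243/5, -243/2, 2187/7, -6561/8, …
L₀ := lclm(L_f,L_g); ord L₀ ≤ 2+2.
L = 6·Dx + (8 + 12·x)·Dx^2 + (1 + 4·x + 3·x^2)·Dx^3  (order 3).
h: a_k = 0, 5, -11/2, 29/3, -83/4, 49, -731/6, 2189/7, -6563/8, …
ICs: h(0) = 0, h′(0) = 5, h′′(0) = -11.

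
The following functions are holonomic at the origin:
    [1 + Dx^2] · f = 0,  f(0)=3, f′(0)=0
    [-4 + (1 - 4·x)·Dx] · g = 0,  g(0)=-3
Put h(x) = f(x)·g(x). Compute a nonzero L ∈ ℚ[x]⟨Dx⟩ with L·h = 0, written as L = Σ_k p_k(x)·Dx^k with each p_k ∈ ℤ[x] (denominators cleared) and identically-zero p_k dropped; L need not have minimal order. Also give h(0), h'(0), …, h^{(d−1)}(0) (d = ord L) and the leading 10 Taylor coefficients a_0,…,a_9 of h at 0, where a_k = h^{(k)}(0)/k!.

f: a_k = 3, 0, -3/2, 0, 1/8, 0, -1/240, 0, 1/13440, 0, …
g: a_k = -3, -12, -48, -192, -768, -3072, -12288, -49152, -196608, -786432, …
Product ⇒ symmetric product L₀, ord ≤ 2.
L = (-1 + 4·x) + 8·Dx + (-1 + 4·x)·Dx^2  (order 2).
h: a_k = -9, -36, -279/2, -558, -17859/8, -17859/2, -2857439/80, -2857439/20, -512053069/896, -512053069/224, …
ICs: h(0) = -9, h′(0) = -36.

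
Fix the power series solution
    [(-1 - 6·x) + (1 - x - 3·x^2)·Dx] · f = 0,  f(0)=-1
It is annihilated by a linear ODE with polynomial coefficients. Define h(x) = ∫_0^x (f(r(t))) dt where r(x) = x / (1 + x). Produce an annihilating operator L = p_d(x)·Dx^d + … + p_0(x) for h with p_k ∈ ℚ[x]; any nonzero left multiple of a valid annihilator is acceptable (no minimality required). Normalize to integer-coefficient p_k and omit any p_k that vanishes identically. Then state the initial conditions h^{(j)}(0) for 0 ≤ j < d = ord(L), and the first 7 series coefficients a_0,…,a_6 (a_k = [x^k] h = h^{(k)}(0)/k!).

L = (1 + 7·x)·Dx + (-1 - 2·x + 2·x^2 + 3·x^3)·Dx^2  (order 2).
h: a_k = 0, -1, -1/2, -1, 0, -9/5, 3/2, …
ICs: h(0) = 0, h′(0) = -1.

f: a_k = -1, -1, -4, -7, -19, -40, -97, …
Substitute x→r, Dx→(1/r')Dx; clear ⇒ L₀.
Integrate: L := L₀·Dx.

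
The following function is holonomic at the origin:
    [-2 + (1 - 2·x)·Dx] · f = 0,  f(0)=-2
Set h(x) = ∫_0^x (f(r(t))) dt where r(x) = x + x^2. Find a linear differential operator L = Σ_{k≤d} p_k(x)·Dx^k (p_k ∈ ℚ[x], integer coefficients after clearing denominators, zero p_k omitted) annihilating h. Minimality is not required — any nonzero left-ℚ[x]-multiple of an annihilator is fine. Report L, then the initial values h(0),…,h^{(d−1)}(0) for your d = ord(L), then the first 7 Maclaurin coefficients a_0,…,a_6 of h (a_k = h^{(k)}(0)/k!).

L = (2 + 4·x)·Dx + (-1 + 2·x + 2·x^2)·Dx^2  (order 2).
h: a_k = 0, -2, -2, -4, -8, -88/5, -40, …
ICs: h(0) = 0, h′(0) = -2.

f: a_k = -2, -4, -8, -16, -32, -64, -128, …
Change of var in L_f (x↦r) gives L₀.
∫: right-multiply L₀ by Dx.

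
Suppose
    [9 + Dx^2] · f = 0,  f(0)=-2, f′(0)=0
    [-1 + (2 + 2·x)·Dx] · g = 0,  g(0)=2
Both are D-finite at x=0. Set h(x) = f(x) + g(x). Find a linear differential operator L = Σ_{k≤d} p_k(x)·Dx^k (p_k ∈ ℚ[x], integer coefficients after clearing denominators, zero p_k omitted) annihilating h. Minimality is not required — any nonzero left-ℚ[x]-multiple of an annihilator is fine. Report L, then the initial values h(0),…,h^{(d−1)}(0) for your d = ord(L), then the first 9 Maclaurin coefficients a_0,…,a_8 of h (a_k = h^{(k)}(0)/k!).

f: a_k = -2, 0, 9, 0, -27/4, 0, 81/40, 0, -729/2240, …
g: a_k = 2, 1, -1/4, 1/8, -5/64, 7/128, -21/512, 33/1024, -429/16384, …
Weyl lclm of L_f,L_g ⇒ L₀ (ord ≤ 3).
L = (-351 - 648·x - 324·x^2) + (630 + 1926·x + 1944·x^2 + 648·x^3)·Dx + (-39 - 72·x - 36·x^2)·Dx^2 + (70 + 214·x + 216·x^2 + 72·x^3)·Dx^3  (order 3).
h: a_k = 0, 1, 35/4, 1/8, -437/64, 7/128, 5079/2560, 33/1024, -201639/573440, …
ICs: h(0) = 0, h′(0) = 1, h′′(0) = 35/2.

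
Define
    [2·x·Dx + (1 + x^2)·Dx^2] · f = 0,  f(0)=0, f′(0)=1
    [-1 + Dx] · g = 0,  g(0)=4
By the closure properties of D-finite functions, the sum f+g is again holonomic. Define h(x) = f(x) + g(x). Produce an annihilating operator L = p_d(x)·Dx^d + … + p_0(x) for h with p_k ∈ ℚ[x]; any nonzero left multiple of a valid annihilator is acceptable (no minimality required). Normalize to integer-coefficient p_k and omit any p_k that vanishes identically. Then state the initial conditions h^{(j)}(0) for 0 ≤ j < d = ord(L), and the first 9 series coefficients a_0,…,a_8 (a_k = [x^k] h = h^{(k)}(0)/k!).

L = (2 - 4·x - 2·x^2)·Dx + (-3 + 3·x + x^2 - x^3)·Dx^2 + (1 + x + x^2 + x^3)·Dx^3  (order 3).
h: a_k = 4, 5, 2, 1/3, 1/6, 7/30, 1/180, -179/1260, 1/10080, …
ICs: h(0) = 4, h′(0) = 5, h′′(0) = 4.

f: a_k = 0, 1, 0, -1/3, 0, 1/5, 0, -1/7, 0, …
g: a_k = 4, 4, 2, 2/3, 1/6, 1/30, 1/180, 1/1260, 1/10080, …
h₀=f+g: left-lcm gives L₀, ord ≤ 3.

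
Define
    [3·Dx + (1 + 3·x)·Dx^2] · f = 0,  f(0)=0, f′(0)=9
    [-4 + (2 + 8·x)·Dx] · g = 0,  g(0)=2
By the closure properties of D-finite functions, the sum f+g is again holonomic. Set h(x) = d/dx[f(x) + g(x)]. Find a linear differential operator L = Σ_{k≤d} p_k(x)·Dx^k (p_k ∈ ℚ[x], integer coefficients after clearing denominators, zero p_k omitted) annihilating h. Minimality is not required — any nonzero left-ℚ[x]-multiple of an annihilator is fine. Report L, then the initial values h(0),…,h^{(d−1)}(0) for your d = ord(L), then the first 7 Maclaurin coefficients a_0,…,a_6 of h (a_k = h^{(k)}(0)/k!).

L = 36·x + (6 + 72·x + 180·x^2)·Dx + (1 + 13·x + 54·x^2 + 72·x^3)·Dx^2  (order 2).
h: a_k = 13, -35, 105, -323, 1009, -3195, 10257, …
ICs: h(0) = 13, h′(0) = -35.

f: a_k = 0, 9, -27/2, 27, -243/4, 729/5, -729/2, …
g: a_k = 2, 4, -4, 8, -20, 56, -168, …
Sum ⇒ L₀ = lclm(L_f,L_g) in ℚ(x)⟨Dx⟩.
h₀' ⇒ L via d/dx closure of L₀.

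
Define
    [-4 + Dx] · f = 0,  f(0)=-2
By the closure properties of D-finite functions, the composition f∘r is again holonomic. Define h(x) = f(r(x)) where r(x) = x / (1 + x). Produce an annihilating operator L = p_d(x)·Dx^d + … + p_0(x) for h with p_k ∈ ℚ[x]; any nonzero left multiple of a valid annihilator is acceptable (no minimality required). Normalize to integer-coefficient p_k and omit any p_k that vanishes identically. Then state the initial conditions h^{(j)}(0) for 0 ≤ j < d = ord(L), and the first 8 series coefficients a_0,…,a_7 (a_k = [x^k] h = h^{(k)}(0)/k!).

f: a_k = -2, -8, -16, -64/3, -64/3, -256/15, -512/45, -2048/315, …
h₀=f(r): pull back L_f along r ⇒ L₀.
L = -4 + (1 + 2·x + x^2)·Dx  (order 1).
h: a_k = -2, -8, -8, 8/3, 8/3, -56/15, 88/45, 136/315, …
ICs: h(0) = -2.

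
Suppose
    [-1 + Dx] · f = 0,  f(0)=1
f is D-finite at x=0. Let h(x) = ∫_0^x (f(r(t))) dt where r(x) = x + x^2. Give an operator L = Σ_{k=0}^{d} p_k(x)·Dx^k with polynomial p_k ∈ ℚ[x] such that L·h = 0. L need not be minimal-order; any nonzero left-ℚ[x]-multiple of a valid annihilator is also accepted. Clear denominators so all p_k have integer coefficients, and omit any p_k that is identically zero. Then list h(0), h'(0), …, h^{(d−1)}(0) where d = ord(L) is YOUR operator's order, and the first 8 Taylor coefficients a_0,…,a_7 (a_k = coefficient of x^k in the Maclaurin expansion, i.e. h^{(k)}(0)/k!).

L = (-1 - 2·x)·Dx + Dx^2  (order 2).
h: a_k = 0, 1, 1/2, 1/2, 7/24, 5/24, 9/80, 331/5040, …
ICs: h(0) = 0, h′(0) = 1.

f: a_k = 1, 1, 1/2, 1/6, 1/24, 1/120, 1/720, 1/5040, …
f∘r: x↦r, Dx↦Dx/r' in L_f ⇒ L₀.
Integrate: L := L₀·Dx.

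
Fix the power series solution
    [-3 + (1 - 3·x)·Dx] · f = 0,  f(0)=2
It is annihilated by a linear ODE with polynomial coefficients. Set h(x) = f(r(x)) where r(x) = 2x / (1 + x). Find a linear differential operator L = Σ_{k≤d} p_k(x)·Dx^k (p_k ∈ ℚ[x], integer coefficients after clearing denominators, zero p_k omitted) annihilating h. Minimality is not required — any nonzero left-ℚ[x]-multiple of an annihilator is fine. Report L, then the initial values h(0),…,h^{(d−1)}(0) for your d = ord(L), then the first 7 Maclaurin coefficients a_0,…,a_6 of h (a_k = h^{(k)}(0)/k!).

f: a_k = 2, 6, 18, 54, 162, 486, 1458, …
Change of var in L_f (x↦r) gives L₀.
L = 6 + (-1 + 4·x + 5·x^2)·Dx  (order 1).
h: a_k = 2, 12, 60, 300, 1500, 7500, 37500, …
ICs: h(0) = 2.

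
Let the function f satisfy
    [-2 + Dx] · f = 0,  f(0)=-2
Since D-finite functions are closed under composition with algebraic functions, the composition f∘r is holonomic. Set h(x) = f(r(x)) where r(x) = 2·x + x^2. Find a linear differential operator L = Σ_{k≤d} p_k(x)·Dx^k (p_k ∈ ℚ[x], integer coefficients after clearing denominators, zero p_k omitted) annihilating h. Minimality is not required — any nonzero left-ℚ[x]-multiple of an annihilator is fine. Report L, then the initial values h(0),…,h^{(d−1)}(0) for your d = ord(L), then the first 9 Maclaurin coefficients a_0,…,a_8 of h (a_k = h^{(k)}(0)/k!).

f: a_k = -2, -4, -4, -8/3, -4/3, -8/15, -8/45, -16/315, -4/315, …
Change of var in L_f (x↦r) gives L₀.
L = (-4 - 4·x) + Dx  (order 1).
h: a_k = -2, -8, -20, -112/3, -172/3, -1136/15, -3992/45, -5920/63, -28772/315, …
ICs: h(0) = -2.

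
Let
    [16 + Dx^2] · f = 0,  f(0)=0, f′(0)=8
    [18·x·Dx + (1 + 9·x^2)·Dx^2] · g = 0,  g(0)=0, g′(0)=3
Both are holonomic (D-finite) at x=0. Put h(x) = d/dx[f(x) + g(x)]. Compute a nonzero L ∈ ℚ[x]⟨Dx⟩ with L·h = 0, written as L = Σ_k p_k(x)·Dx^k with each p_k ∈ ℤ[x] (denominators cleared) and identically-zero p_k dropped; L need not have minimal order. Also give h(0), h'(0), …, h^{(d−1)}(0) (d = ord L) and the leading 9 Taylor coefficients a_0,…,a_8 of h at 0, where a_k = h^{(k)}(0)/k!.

L = (-13248·x + 181440·x^3 + 186624·x^5) + (-16 + 6048·x^2 + 66096·x^4 + 93312·x^6)·Dx + (-828·x + 11340·x^3 + 11664·x^5)·Dx^2 + (-1 + 378·x^2 + 4131·x^4 + 5832·x^6)·Dx^3  (order 3).
h: a_k = 11, 0, -91, 0, 985/3, 0, -100463/45, 0, 6204241/315, …
ICs: h(0) = 11, h′(0) = 0, h′′(0) = -182.

f: a_k = 0, 8, 0, -64/3, 0, 256/15, 0, -2048/315, 0, …
g: a_k = 0, 3, 0, -9, 0, 243/5, 0, -2187/7, 0, …
L₀ := lclm(L_f,L_g); ord L₀ ≤ 2+2.
h=h₀': d/dx-closure on L₀ ⇒ L.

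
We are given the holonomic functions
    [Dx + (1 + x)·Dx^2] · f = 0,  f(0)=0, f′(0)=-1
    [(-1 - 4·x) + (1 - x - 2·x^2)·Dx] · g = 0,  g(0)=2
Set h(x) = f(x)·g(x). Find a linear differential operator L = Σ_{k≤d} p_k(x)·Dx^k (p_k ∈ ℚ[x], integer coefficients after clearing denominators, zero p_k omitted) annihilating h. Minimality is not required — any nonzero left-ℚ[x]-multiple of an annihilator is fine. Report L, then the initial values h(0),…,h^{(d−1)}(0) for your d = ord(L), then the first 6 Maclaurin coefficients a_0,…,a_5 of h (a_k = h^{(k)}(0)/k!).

f: a_k = 0, -1, 1/2, -1/3, 1/4, -1/5, …
g: a_k = 2, 2, 6, 10, 22, 42, …
L₀ := L_f ⊗_s L_g (sym. prod.), ord ≤ 2.
L = (5 + 8·x) + (1 + 11·x + 10·x^2)·Dx + (-1 + 3·x^2 + 2·x^3)·Dx^2  (order 2).
h: a_k = 0, -2, -1, -17/3, -43/6, -189/10, …
ICs: h(0) = 0, h′(0) = -2.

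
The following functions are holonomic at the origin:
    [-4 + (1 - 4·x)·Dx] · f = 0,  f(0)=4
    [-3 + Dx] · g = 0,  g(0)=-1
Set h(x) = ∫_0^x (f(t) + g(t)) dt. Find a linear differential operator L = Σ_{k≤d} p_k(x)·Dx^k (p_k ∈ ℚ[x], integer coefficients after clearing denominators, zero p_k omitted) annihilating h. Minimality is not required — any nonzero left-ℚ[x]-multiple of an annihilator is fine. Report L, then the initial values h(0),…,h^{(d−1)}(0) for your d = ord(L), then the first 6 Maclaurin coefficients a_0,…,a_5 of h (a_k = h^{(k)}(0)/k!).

L = (-60 - 144·x)·Dx + (23 + 72·x - 144·x^2)·Dx^2 + (-1 - 8·x + 48·x^2)·Dx^3  (order 3).
h: a_k = 0, 3, 13/2, 119/6, 503/8, 1633/8, …
ICs: h(0) = 0, h′(0) = 3, h′′(0) = 13.

f: a_k = 4, 16, 64, 256, 1024, 4096, …
g: a_k = -1, -3, -9/2, -9/2, -27/8, -81/40, …
Weyl lclm of L_f,L_g ⇒ L₀ (ord ≤ 2).
Integrate: L := L₀·Dx.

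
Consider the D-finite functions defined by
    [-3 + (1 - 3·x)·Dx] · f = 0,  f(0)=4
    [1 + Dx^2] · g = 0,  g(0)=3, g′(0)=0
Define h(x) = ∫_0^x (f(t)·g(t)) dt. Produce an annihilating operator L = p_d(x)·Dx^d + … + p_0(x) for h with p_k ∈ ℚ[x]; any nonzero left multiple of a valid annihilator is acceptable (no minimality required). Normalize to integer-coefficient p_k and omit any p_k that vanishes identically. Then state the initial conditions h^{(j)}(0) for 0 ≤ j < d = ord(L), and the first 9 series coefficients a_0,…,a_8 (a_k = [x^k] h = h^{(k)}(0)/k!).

f: a_k = 4, 12, 36, 108, 324, 972, 2916, 8748, 26244, …
g: a_k = 3, 0, -3/2, 0, 1/8, 0, -1/240, 0, 1/13440, …
L₀ := L_f ⊗_s L_g (sym. prod.), ord ≤ 2.
Integrate: L := L₀·Dx.
L = (-1 + 3·x)·Dx + 6·Dx^2 + (-1 + 3·x)·Dx^3  (order 3).
h: a_k = 0, 12, 18, 34, 153/2, 1837/10, 1837/4, 495989/420, 495989/160, …
ICs: h(0) = 0, h′(0) = 12, h′′(0) = 36.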